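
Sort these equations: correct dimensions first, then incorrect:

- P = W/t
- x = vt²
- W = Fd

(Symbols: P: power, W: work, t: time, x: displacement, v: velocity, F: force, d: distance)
Dimensionally correct: P = W/t, W = Fd
Dimensionally incorrect: x = vt²
Ordered (correct first, then incorrect): P = W/t, W = Fd, x = vt²

- P = W/t: LHS [L^2 M T^-3], RHS [L^2 M T^-3] → correct ✓
- x = vt²: LHS [L], RHS [L T] → incorrect ✗
- W = Fd: LHS [L^2 M T^-2], RHS [L^2 M T^-2] → correct ✓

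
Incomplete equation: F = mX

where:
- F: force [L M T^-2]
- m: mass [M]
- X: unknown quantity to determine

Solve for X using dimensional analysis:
X = a (acceleration), dimensions [L T^-2]

F has dimensions [L M T^-2]; the rest of the RHS (m) has dimensions [M].
So X must have dimensions [L T^-2] — X = a (acceleration).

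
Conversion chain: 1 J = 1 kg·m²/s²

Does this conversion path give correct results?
The chain is correct (no errors).

Correct: Joule is defined as kg·m²/s²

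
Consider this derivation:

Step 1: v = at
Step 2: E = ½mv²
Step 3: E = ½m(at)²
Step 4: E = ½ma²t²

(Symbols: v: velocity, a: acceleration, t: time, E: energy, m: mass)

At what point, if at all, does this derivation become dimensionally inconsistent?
No step introduces an error — all steps are dimensionally consistent.

Step 1: v = at → LHS [L T^-1], RHS [L T^-1] ✓
Step 2: E = ½mv² → LHS [L^2 M T^-2], RHS [L^2 M T^-2] ✓
Step 3: E = ½m(at)² → LHS [L^2 M T^-2], RHS [L^2 M T^-2] ✓
Step 4: E = ½ma²t² → LHS [L^2 M T^-2], RHS [L^2 M T^-2] ✓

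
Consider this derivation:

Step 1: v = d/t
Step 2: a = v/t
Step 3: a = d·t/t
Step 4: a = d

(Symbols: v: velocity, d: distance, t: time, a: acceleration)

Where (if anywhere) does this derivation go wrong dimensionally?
Step 3

Step 1: v = d/t → LHS [L T^-1], RHS [L T^-1] ✓
Step 2: a = v/t → LHS [L T^-2], RHS [L T^-2] ✓
Step 3: a = d·t/t → LHS [L T^-2], RHS [L] ✗

The first dimensional inconsistency appears in step 3: a = d·t/t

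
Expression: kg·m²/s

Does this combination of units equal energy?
No

The expression kg·m²/s has dimensions [L^2 M T^-1], but energy has dimensions [L^2 M T^-2].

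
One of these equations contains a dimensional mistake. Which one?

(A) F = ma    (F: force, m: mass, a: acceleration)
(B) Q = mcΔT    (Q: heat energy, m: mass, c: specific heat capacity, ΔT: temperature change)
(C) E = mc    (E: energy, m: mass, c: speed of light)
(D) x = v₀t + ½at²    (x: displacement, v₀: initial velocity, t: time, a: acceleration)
(C) E = mc

The equation (C) E = mc is dimensionally incorrect.

LHS (E): [L^2 M T^-2]
RHS (mc): [L M T^-1] ✗

The dimensions do not match. The other three equations balance.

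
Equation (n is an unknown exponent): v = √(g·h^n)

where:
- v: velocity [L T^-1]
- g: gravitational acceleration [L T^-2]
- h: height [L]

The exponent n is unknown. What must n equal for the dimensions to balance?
n = 1

v has dimensions [L T^-1]; h has dimensions [L].
With n = 1: √(g·h^1) has dimensions [L T^-1], matching the LHS ✓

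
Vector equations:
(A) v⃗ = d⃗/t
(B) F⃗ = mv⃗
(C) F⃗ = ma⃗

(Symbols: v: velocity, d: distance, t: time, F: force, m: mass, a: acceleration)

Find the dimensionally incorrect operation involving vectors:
(B) F⃗ = mv⃗

(A) v⃗ = d⃗/t: LHS [L T^-1], RHS [L T^-1] ✓ — displacement (vector) divided by time (scalar)
(B) F⃗ = mv⃗: LHS [L M T^-2], RHS [L M T^-1] ✗ — mass times velocity is momentum, not force; should be ma⃗
(C) F⃗ = ma⃗: LHS [L M T^-2], RHS [L M T^-2] ✓ — Force and acceleration are vectors, mass is a scalar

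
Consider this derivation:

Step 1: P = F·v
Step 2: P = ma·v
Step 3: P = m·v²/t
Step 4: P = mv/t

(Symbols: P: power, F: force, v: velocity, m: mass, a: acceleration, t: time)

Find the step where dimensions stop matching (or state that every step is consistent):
Step 4

Step 1: P = F·v → LHS [L^2 M T^-3], RHS [L^2 M T^-3] ✓
Step 2: P = ma·v → LHS [L^2 M T^-3], RHS [L^2 M T^-3] ✓
Step 3: P = m·v²/t → LHS [L^2 M T^-3], RHS [L^2 M T^-3] ✓
Step 4: P = mv/t → LHS [L^2 M T^-3], RHS [L M T^-2] ✗

The first dimensional inconsistency appears in step 4: P = mv/t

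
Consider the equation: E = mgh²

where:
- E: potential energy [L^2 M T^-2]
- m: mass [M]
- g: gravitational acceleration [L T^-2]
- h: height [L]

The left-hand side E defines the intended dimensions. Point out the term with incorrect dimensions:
The right-hand side term mgh²

E has dimensions [L^2 M T^-2], but mgh² has dimensions [L^3 M T^-2], so the term mgh² is dimensionally wrong for E.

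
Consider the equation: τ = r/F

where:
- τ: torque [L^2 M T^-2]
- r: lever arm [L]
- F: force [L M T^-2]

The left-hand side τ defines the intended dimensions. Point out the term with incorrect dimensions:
The right-hand side term r/F

τ has dimensions [L^2 M T^-2], but r/F has dimensions [M^-1 T^2], so the term r/F is dimensionally wrong for τ.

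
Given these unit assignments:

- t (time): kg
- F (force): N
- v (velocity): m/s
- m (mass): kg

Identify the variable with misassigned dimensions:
t

The variable t (time) should have units s, not kg.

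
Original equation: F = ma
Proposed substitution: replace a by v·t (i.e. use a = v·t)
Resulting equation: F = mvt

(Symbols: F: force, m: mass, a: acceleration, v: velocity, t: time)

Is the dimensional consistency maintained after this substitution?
No

[a] = [L T^-2] and [v·t] = [L]. These differ, so the substitution replaces a quantity by one of different dimensions and the result F = mvt has LHS [L M T^-2] vs RHS [L M] — inconsistent.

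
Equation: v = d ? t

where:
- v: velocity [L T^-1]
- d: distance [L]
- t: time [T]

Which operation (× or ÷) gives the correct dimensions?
division (÷): v = d ÷ t

v [L T^-1]; d [L]; t [T].
d × t → [L T] ✗
d ÷ t → [L T^-1] ✓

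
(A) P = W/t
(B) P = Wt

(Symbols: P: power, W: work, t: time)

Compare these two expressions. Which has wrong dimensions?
(B)

(A) P = W/t: LHS [L^2 M T^-3], RHS [L^2 M T^-3] ✓
(B) P = Wt: LHS [L^2 M T^-3], RHS [L^2 M T^-1] ✗

Expression (B) P = Wt is dimensionally incorrect.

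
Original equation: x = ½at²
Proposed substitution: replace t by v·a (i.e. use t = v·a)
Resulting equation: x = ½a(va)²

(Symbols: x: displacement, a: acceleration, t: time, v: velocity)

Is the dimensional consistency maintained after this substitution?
No

[t] = [T] and [v·a] = [L^2 T^-3]. These differ, so the substitution replaces a quantity by one of different dimensions and the result x = ½a(va)² has LHS [L] vs RHS [L^5 T^-8] — inconsistent.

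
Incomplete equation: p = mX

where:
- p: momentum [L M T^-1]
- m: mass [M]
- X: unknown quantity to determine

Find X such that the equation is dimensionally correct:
X = v (velocity), dimensions [L T^-1]

p has dimensions [L M T^-1]; the rest of the RHS (m) has dimensions [M].
So X must have dimensions [L T^-1] — X = v (velocity).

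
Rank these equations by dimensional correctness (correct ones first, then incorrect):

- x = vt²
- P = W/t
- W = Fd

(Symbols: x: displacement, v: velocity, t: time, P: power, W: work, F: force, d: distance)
Dimensionally correct: P = W/t, W = Fd
Dimensionally incorrect: x = vt²
Ordered (correct first, then incorrect): P = W/t, W = Fd, x = vt²

- x = vt²: LHS [L], RHS [L T] → incorrect ✗
- P = W/t: LHS [L^2 M T^-3], RHS [L^2 M T^-3] → correct ✓
- W = Fd: LHS [L^2 M T^-2], RHS [L^2 M T^-2] → correct ✓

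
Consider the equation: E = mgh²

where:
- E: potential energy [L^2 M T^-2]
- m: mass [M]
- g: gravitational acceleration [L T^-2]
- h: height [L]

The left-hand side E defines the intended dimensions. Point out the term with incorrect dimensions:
The right-hand side term mgh²

E has dimensions [L^2 M T^-2], but mgh² has dimensions [L^3 M T^-2], so the term mgh² is dimensionally wrong for E.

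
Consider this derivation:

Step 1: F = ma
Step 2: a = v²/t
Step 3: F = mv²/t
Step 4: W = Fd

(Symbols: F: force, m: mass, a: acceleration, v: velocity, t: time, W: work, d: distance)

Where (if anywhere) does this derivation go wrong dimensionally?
Step 2

Step 1: F = ma → LHS [L M T^-2], RHS [L M T^-2] ✓
Step 2: a = v²/t → LHS [L T^-2], RHS [L^2 T^-3] ✗

The first dimensional inconsistency appears in step 2: a = v²/t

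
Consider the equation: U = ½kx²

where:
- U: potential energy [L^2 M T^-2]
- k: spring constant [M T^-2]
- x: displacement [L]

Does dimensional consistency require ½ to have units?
No

U has dimensions [L^2 M T^-2] and kx² already has dimensions [L^2 M T^-2], so the equation balances without ½ contributing any dimensions. ½ is a pure (dimensionless) number; changing or removing it would not affect dimensional consistency.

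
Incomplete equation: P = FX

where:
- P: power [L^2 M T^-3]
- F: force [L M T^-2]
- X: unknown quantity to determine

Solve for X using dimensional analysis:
X = v (velocity), dimensions [L T^-1]

P has dimensions [L^2 M T^-3]; the rest of the RHS (F) has dimensions [L M T^-2].
So X must have dimensions [L T^-1] — X = v (velocity).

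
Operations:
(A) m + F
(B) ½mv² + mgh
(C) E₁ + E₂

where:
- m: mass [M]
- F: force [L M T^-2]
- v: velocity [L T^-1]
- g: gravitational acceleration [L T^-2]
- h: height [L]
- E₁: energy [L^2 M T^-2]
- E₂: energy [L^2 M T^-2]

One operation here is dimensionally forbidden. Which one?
(A) m + F

(A) m + F: m [M] and F [L M T^-2] — different dimensions cannot be added/subtracted ✗
(B) ½mv² + mgh: ½mv² [L^2 M T^-2] and mgh [L^2 M T^-2] — same dimensions ✓
(C) E₁ + E₂: E₁ [L^2 M T^-2] and E₂ [L^2 M T^-2] — same dimensions ✓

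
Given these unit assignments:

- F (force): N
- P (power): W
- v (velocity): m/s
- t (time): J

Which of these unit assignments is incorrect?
t

The variable t (time) should have units s, not J.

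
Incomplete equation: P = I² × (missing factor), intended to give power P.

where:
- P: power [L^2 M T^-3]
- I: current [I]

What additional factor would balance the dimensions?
R (resistance), dimensions [I^-2 L^2 M T^-3]

P has dimensions [L^2 M T^-3] and I² has dimensions [I^2].
The missing factor must have dimensions [L^2 M T^-3] / [I^2] = [I^-2 L^2 M T^-3], i.e. resistance (R).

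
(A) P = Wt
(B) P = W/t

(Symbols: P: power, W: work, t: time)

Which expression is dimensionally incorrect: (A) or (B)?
(A)

(A) P = Wt: LHS [L^2 M T^-3], RHS [L^2 M T^-1] ✗
(B) P = W/t: LHS [L^2 M T^-3], RHS [L^2 M T^-3] ✓

Expression (A) P = Wt is dimensionally incorrect.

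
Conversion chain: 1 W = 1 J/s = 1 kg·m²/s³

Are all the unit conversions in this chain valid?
The chain is correct (no errors).

Correct: Watt is Joule per second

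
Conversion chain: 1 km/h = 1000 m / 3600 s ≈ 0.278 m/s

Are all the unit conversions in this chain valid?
The chain is correct (no errors).

Correct: 1 km = 1000 m, 1 h = 3600 s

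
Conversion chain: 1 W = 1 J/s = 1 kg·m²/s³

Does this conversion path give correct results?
The chain is correct (no errors).

Correct: Watt is Joule per second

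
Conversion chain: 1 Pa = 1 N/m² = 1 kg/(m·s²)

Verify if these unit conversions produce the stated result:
The chain is correct (no errors).

Correct: Pascal is Newton per square meter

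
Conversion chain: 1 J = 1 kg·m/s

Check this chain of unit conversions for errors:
The chain is incorrect (it contains an error).

Incorrect: Joule is kg·m²/s², not kg·m/s (that is momentum)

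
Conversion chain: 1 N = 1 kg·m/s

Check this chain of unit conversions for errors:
The chain is incorrect (it contains an error).

Incorrect: Newton is kg·m/s², not kg·m/s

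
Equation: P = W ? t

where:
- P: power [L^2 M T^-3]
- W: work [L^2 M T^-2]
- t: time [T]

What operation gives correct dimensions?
division (÷): P = W ÷ t

P [L^2 M T^-3]; W [L^2 M T^-2]; t [T].
W × t → [L^2 M T^-1] ✗
W ÷ t → [L^2 M T^-3] ✓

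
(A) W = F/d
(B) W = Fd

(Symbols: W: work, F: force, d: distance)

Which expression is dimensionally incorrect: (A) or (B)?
(A)

(A) W = F/d: LHS [L^2 M T^-2], RHS [M T^-2] ✗
(B) W = Fd: LHS [L^2 M T^-2], RHS [L^2 M T^-2] ✓

Expression (A) W = F/d is dimensionally incorrect.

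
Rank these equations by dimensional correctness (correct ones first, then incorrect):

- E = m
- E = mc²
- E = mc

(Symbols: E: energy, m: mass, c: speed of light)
Dimensionally correct: E = mc²
Dimensionally incorrect: E = m, E = mc
Ordered (correct first, then incorrect): E = mc², E = m, E = mc

- E = m: LHS [L^2 M T^-2], RHS [M] → incorrect ✗
- E = mc²: LHS [L^2 M T^-2], RHS [L^2 M T^-2] → correct ✓
- E = mc: LHS [L^2 M T^-2], RHS [L M T^-1] → incorrect ✗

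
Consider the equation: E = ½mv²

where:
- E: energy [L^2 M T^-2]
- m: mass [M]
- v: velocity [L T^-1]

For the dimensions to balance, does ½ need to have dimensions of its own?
No

E has dimensions [L^2 M T^-2] and mv² already has dimensions [L^2 M T^-2], so the equation balances without ½ contributing any dimensions. ½ is a pure (dimensionless) number; changing or removing it would not affect dimensional consistency.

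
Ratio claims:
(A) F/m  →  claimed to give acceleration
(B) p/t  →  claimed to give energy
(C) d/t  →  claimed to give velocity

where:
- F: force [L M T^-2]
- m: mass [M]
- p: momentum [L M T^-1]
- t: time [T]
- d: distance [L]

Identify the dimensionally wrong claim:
(B) p/t does not give energy

(A) F/m: [L T^-2] = acceleration [L T^-2] ✓
(B) p/t: [L M T^-2] ≠ energy [L^2 M T^-2] ✗
(C) d/t: [L T^-1] = velocity [L T^-1] ✓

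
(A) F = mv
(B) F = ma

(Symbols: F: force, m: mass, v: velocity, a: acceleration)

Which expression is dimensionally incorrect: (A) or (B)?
(A)

(A) F = mv: LHS [L M T^-2], RHS [L M T^-1] ✗
(B) F = ma: LHS [L M T^-2], RHS [L M T^-2] ✓

Expression (A) F = mv is dimensionally incorrect.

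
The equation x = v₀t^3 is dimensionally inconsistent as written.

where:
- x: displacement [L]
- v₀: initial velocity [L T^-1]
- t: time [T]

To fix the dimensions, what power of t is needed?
The exponent of t should be 1: x = v₀t

The LHS x has dimensions [L]; t has dimensions [T].
As written, the RHS v₀t^3 (exponent 3 on t) has dimensions [L T^2], which does not match.
With exponent 1, the RHS v₀t has dimensions [L], matching the LHS.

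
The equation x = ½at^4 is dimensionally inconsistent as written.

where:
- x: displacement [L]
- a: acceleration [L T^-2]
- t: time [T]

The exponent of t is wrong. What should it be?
The exponent of t should be 2: x = ½at^2

The LHS x has dimensions [L]; t has dimensions [T].
As written, the RHS ½at^4 (exponent 4 on t) has dimensions [L T^2], which does not match.
With exponent 2, the RHS ½at^2 has dimensions [L], matching the LHS.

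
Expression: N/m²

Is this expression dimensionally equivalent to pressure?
Yes

The expression N/m² has dimensions [L^-1 M T^-2], which is exactly pressure [L^-1 M T^-2].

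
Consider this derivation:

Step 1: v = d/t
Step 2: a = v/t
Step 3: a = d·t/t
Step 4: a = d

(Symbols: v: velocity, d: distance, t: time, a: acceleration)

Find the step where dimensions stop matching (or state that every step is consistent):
Step 3

Step 1: v = d/t → LHS [L T^-1], RHS [L T^-1] ✓
Step 2: a = v/t → LHS [L T^-2], RHS [L T^-2] ✓
Step 3: a = d·t/t → LHS [L T^-2], RHS [L] ✗

The first dimensional inconsistency appears in step 3: a = d·t/t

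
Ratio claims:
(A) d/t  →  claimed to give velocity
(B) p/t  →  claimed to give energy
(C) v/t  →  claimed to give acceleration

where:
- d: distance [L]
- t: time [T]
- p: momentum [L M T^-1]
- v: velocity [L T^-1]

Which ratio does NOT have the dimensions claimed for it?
(B) p/t does not give energy

(A) d/t: [L T^-1] = velocity [L T^-1] ✓
(B) p/t: [L M T^-2] ≠ energy [L^2 M T^-2] ✗
(C) v/t: [L T^-2] = acceleration [L T^-2] ✓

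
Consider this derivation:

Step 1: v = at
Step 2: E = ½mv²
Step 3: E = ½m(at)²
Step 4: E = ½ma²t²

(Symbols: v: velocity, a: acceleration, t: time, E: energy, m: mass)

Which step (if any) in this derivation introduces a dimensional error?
No step introduces an error — all steps are dimensionally consistent.

Step 1: v = at → LHS [L T^-1], RHS [L T^-1] ✓
Step 2: E = ½mv² → LHS [L^2 M T^-2], RHS [L^2 M T^-2] ✓
Step 3: E = ½m(at)² → LHS [L^2 M T^-2], RHS [L^2 M T^-2] ✓
Step 4: E = ½ma²t² → LHS [L^2 M T^-2], RHS [L^2 M T^-2] ✓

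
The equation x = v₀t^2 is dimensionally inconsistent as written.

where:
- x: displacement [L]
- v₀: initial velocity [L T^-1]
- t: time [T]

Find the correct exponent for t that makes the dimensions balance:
The exponent of t should be 1: x = v₀t

The LHS x has dimensions [L]; t has dimensions [T].
As written, the RHS v₀t^2 (exponent 2 on t) has dimensions [L T], which does not match.
With exponent 1, the RHS v₀t has dimensions [L], matching the LHS.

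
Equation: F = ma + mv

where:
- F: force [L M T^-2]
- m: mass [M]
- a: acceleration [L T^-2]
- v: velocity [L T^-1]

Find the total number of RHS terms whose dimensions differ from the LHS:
1

LHS F: [L M T^-2]
- ma: [L M T^-2] ✓
- mv: [L M T^-1] ✗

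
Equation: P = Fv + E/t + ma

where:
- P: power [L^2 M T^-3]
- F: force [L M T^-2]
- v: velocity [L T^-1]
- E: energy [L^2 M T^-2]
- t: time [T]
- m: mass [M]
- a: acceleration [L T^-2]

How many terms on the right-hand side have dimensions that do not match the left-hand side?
1

LHS P: [L^2 M T^-3]
- Fv: [L^2 M T^-3] ✓
- E/t: [L^2 M T^-3] ✓
- ma: [L M T^-2] ✗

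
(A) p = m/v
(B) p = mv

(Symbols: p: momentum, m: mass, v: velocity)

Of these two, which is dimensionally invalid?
(A)

(A) p = m/v: LHS [L M T^-1], RHS [L^-1 M T] ✗
(B) p = mv: LHS [L M T^-1], RHS [L M T^-1] ✓

Expression (A) p = m/v is dimensionally incorrect.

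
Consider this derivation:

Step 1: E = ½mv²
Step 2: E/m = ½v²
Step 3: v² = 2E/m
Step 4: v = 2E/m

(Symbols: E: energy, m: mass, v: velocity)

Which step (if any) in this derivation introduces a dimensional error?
Step 4

Step 1: E = ½mv² → LHS [L^2 M T^-2], RHS [L^2 M T^-2] ✓
Step 2: E/m = ½v² → LHS [L^2 T^-2], RHS [L^2 T^-2] ✓
Step 3: v² = 2E/m → LHS [L^2 T^-2], RHS [L^2 T^-2] ✓
Step 4: v = 2E/m → LHS [L T^-1], RHS [L^2 T^-2] ✗

The first dimensional inconsistency appears in step 4: v = 2E/m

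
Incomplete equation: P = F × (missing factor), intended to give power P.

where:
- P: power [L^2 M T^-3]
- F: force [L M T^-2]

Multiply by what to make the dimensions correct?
v (velocity), dimensions [L T^-1]

P has dimensions [L^2 M T^-3] and F has dimensions [L M T^-2].
The missing factor must have dimensions [L^2 M T^-3] / [L M T^-2] = [L T^-1], i.e. velocity (v).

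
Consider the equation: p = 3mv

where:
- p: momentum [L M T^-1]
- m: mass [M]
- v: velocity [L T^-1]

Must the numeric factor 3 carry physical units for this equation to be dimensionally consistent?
No

p has dimensions [L M T^-1] and mv already has dimensions [L M T^-1], so the equation balances without 3 contributing any dimensions. 3 is a pure (dimensionless) number; changing or removing it would not affect dimensional consistency.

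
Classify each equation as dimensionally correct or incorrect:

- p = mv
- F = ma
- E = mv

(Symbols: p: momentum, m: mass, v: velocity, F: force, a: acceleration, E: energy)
Dimensionally correct: p = mv, F = ma
Dimensionally incorrect: E = mv
Ordered (correct first, then incorrect): p = mv, F = ma, E = mv

- p = mv: LHS [L M T^-1], RHS [L M T^-1] → correct ✓
- F = ma: LHS [L M T^-2], RHS [L M T^-2] → correct ✓
- E = mv: LHS [L^2 M T^-2], RHS [L M T^-1] → incorrect ✗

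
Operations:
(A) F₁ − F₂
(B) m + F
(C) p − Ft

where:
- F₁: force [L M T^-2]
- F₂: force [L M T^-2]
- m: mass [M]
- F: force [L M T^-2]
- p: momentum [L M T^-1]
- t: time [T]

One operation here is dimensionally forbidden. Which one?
(B) m + F

(A) F₁ − F₂: F₁ [L M T^-2] and F₂ [L M T^-2] — same dimensions ✓
(B) m + F: m [M] and F [L M T^-2] — different dimensions cannot be added/subtracted ✗
(C) p − Ft: p [L M T^-1] and Ft [L M T^-1] — same dimensions ✓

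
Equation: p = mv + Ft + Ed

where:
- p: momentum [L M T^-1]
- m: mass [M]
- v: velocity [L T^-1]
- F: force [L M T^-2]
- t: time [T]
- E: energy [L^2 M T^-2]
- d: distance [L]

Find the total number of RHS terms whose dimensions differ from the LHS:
1

LHS p: [L M T^-1]
- mv: [L M T^-1] ✓
- Ft: [L M T^-1] ✓
- Ed: [L^3 M T^-2] ✗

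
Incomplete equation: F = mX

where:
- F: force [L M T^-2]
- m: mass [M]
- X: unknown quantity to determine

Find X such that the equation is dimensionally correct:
X = a (acceleration), dimensions [L T^-2]

F has dimensions [L M T^-2]; the rest of the RHS (m) has dimensions [M].
So X must have dimensions [L T^-2] — X = a (acceleration).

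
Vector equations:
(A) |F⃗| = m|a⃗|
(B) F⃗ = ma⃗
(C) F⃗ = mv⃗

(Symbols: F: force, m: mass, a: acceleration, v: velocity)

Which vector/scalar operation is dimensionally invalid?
(C) F⃗ = mv⃗

(A) |F⃗| = m|a⃗|: LHS [L M T^-2], RHS [L M T^-2] ✓ — magnitudes of vectors are scalars
(B) F⃗ = ma⃗: LHS [L M T^-2], RHS [L M T^-2] ✓ — Force and acceleration are vectors, mass is a scalar
(C) F⃗ = mv⃗: LHS [L M T^-2], RHS [L M T^-1] ✗ — mass times velocity is momentum, not force; should be ma⃗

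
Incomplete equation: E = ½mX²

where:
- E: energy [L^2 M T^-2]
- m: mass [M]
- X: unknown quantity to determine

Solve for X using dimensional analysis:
X = v (velocity), dimensions [L T^-1]

E has dimensions [L^2 M T^-2]; the rest of the RHS (½m) has dimensions [M].
So X² must have dimensions [L^2 T^-2], i.e. X has dimensions [L T^-1] — X = v (velocity).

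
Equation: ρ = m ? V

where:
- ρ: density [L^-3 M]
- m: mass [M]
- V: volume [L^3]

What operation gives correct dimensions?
division (÷): ρ = m ÷ V

ρ [L^-3 M]; m [M]; V [L^3].
m × V → [L^3 M] ✗
m ÷ V → [L^-3 M] ✓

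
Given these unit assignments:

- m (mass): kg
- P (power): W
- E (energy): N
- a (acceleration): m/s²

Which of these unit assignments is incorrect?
E

The variable E (energy) should have units J, not N.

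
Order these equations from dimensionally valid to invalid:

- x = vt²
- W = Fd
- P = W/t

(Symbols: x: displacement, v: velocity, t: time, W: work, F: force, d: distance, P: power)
Dimensionally correct: W = Fd, P = W/t
Dimensionally incorrect: x = vt²
Ordered (correct first, then incorrect): W = Fd, P = W/t, x = vt²

- x = vt²: LHS [L], RHS [L T] → incorrect ✗
- W = Fd: LHS [L^2 M T^-2], RHS [L^2 M T^-2] → correct ✓
- P = W/t: LHS [L^2 M T^-3], RHS [L^2 M T^-3] → correct ✓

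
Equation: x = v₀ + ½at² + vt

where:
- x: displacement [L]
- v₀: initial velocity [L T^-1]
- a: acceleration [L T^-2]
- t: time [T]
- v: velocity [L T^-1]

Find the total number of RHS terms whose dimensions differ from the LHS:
1

LHS x: [L]
- v₀: [L T^-1] ✗
- ½at²: [L] ✓
- vt: [L] ✓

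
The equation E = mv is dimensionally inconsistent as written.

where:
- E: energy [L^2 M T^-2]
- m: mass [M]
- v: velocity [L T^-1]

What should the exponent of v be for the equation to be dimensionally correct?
The exponent of v should be 2: E = mv^2

The LHS E has dimensions [L^2 M T^-2]; v has dimensions [L T^-1].
As written, the RHS mv (exponent 1 on v) has dimensions [L M T^-1], which does not match.
With exponent 2, the RHS mv^2 has dimensions [L^2 M T^-2], matching the LHS.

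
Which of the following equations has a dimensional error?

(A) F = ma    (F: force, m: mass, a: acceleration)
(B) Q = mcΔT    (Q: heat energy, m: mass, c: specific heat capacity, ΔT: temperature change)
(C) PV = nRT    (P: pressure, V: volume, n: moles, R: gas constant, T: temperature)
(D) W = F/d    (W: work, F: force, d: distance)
(D) W = F/d

The equation (D) W = F/d is dimensionally incorrect.

LHS (W): [L^2 M T^-2]
RHS (F/d): [M T^-2] ✗

The dimensions do not match. The other three equations balance.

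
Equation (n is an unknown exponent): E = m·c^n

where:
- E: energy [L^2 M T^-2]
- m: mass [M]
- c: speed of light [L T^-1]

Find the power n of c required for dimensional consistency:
n = 2

E has dimensions [L^2 M T^-2]; c has dimensions [L T^-1].
The rest of the RHS has dimensions [M], so c^n must supply [L^2 T^-2].
With n = 2: m·c^2 has dimensions [L^2 M T^-2], matching the LHS ✓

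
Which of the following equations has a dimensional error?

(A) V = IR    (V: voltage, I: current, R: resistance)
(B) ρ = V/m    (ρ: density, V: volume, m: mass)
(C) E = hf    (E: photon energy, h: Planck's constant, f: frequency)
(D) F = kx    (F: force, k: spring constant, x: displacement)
(B) ρ = V/m

The equation (B) ρ = V/m is dimensionally incorrect.

LHS (ρ): [L^-3 M]
RHS (V/m): [L^3 M^-1] ✗

The dimensions do not match. The other three equations balance.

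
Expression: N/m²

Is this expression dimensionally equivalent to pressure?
Yes

The expression N/m² has dimensions [L^-1 M T^-2], which is exactly pressure [L^-1 M T^-2].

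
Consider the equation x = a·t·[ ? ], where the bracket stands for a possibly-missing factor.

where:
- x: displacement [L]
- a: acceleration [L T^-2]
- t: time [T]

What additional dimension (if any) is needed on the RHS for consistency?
[T] — time (e.g. t)

x has dimensions [L]; a·t has dimensions [L T^-1].
The bracketed factor must supply [L] / [L T^-1] = [T].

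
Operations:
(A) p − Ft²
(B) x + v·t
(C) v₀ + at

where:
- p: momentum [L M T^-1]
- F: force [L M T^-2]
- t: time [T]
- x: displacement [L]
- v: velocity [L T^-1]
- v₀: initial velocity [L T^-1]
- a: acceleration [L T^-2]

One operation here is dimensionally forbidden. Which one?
(A) p − Ft²

(A) p − Ft²: p [L M T^-1] and Ft² [L M] — different dimensions cannot be added/subtracted ✗
(B) x + v·t: x [L] and v·t [L] — same dimensions ✓
(C) v₀ + at: v₀ [L T^-1] and at [L T^-1] — same dimensions ✓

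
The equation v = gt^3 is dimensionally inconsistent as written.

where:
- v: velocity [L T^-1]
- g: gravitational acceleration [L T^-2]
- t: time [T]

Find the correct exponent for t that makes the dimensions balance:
The exponent of t should be 1: v = gt

The LHS v has dimensions [L T^-1]; t has dimensions [T].
As written, the RHS gt^3 (exponent 3 on t) has dimensions [L T], which does not match.
With exponent 1, the RHS gt has dimensions [L T^-1], matching the LHS.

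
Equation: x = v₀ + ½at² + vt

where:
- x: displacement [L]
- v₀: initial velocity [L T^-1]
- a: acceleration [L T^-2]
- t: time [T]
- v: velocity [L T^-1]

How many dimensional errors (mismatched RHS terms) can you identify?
1

LHS x: [L]
- v₀: [L T^-1] ✗
- ½at²: [L] ✓
- vt: [L] ✓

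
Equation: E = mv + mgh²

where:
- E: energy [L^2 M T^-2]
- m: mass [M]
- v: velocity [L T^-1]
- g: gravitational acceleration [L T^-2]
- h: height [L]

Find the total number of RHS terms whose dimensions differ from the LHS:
2

LHS E: [L^2 M T^-2]
- mv: [L M T^-1] ✗
- mgh²: [L^3 M T^-2] ✗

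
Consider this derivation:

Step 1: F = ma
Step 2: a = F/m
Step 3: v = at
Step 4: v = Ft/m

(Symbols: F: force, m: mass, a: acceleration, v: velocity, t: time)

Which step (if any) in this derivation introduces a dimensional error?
No step introduces an error — all steps are dimensionally consistent.

Step 1: F = ma → LHS [L M T^-2], RHS [L M T^-2] ✓
Step 2: a = F/m → LHS [L T^-2], RHS [L T^-2] ✓
Step 3: v = at → LHS [L T^-1], RHS [L T^-1] ✓
Step 4: v = Ft/m → LHS [L T^-1], RHS [L T^-1] ✓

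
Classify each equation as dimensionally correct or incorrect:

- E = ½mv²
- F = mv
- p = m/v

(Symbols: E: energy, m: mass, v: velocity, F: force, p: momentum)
Dimensionally correct: E = ½mv²
Dimensionally incorrect: F = mv, p = m/v
Ordered (correct first, then incorrect): E = ½mv², F = mv, p = m/v

- E = ½mv²: LHS [L^2 M T^-2], RHS [L^2 M T^-2] → correct ✓
- F = mv: LHS [L M T^-2], RHS [L M T^-1] → incorrect ✗
- p = m/v: LHS [L M T^-1], RHS [L^-1 M T] → incorrect ✗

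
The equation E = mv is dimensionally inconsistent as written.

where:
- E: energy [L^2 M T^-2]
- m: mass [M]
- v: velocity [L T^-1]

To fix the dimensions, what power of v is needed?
The exponent of v should be 2: E = mv^2

The LHS E has dimensions [L^2 M T^-2]; v has dimensions [L T^-1].
As written, the RHS mv (exponent 1 on v) has dimensions [L M T^-1], which does not match.
With exponent 2, the RHS mv^2 has dimensions [L^2 M T^-2], matching the LHS.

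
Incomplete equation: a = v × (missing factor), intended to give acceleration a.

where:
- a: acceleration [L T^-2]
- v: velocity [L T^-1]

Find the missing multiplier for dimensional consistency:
1/t (inverse time), dimensions [T^-1]

a has dimensions [L T^-2] and v has dimensions [L T^-1].
The missing factor must have dimensions [L T^-2] / [L T^-1] = [T^-1], i.e. inverse time (1/t).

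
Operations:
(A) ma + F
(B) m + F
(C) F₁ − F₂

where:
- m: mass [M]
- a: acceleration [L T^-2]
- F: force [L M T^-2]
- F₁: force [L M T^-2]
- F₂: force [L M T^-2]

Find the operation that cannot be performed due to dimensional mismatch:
(B) m + F

(A) ma + F: ma [L M T^-2] and F [L M T^-2] — same dimensions ✓
(B) m + F: m [M] and F [L M T^-2] — different dimensions cannot be added/subtracted ✗
(C) F₁ − F₂: F₁ [L M T^-2] and F₂ [L M T^-2] — same dimensions ✓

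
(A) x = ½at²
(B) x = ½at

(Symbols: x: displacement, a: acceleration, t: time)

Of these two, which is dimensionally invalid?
(B)

(A) x = ½at²: LHS [L], RHS [L] ✓
(B) x = ½at: LHS [L], RHS [L T^-1] ✗

Expression (B) x = ½at is dimensionally incorrect.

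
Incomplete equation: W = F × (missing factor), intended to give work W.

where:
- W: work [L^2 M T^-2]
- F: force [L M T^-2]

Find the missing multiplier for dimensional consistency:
d (distance), dimensions [L]

W has dimensions [L^2 M T^-2] and F has dimensions [L M T^-2].
The missing factor must have dimensions [L^2 M T^-2] / [L M T^-2] = [L], i.e. distance (d).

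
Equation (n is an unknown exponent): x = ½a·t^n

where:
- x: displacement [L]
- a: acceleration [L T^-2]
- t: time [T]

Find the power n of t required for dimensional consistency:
n = 2

x has dimensions [L]; t has dimensions [T].
The rest of the RHS has dimensions [L T^-2], so t^n must supply [T^2].
With n = 2: ½a·t^2 has dimensions [L], matching the LHS ✓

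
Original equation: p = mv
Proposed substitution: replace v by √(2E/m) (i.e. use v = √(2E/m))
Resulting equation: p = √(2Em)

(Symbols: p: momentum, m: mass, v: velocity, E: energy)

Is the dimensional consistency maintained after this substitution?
Yes

[v] = [L T^-1] and [√(2E/m)] = [L T^-1]. These match, so the substitution replaces a quantity by one of the same dimensions and the result p = √(2Em) has LHS [L M T^-1] vs RHS [L M T^-1] — still consistent.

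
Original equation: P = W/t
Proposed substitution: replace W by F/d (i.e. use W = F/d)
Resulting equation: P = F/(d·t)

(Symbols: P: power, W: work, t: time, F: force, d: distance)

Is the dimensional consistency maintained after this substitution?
No

[W] = [L^2 M T^-2] and [F/d] = [M T^-2]. These differ, so the substitution replaces a quantity by one of different dimensions and the result P = F/(d·t) has LHS [L^2 M T^-3] vs RHS [M T^-3] — inconsistent.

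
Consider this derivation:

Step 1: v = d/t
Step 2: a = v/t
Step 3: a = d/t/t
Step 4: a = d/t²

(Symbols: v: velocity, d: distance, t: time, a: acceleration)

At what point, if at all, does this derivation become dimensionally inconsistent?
No step introduces an error — all steps are dimensionally consistent.

Step 1: v = d/t → LHS [L T^-1], RHS [L T^-1] ✓
Step 2: a = v/t → LHS [L T^-2], RHS [L T^-2] ✓
Step 3: a = d/t/t → LHS [L T^-2], RHS [L T^-2] ✓
Step 4: a = d/t² → LHS [L T^-2], RHS [L T^-2] ✓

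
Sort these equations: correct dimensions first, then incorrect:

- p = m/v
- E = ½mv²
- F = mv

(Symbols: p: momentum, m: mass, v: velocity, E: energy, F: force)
Dimensionally correct: E = ½mv²
Dimensionally incorrect: p = m/v, F = mv
Ordered (correct first, then incorrect): E = ½mv², p = m/v, F = mv

- p = m/v: LHS [L M T^-1], RHS [L^-1 M T] → incorrect ✗
- E = ½mv²: LHS [L^2 M T^-2], RHS [L^2 M T^-2] → correct ✓
- F = mv: LHS [L M T^-2], RHS [L M T^-1] → incorrect ✗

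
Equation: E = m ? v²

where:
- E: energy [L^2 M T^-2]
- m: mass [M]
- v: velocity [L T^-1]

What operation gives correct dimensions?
multiplication (×): E = m × v²

E [L^2 M T^-2]; m [M]; v² [L^2 T^-2].
m × v² → [L^2 M T^-2] ✓
m ÷ v² → [L^-2 M T^2] ✗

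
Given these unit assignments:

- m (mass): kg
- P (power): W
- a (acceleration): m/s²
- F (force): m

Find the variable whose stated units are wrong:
F

The variable F (force) should have units N, not m.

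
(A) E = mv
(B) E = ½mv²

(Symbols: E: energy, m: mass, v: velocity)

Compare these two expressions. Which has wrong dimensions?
(A)

(A) E = mv: LHS [L^2 M T^-2], RHS [L M T^-1] ✗
(B) E = ½mv²: LHS [L^2 M T^-2], RHS [L^2 M T^-2] ✓

Expression (A) E = mv is dimensionally incorrect.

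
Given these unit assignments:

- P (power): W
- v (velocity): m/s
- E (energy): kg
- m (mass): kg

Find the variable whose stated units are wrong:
E

The variable E (energy) should have units J, not kg.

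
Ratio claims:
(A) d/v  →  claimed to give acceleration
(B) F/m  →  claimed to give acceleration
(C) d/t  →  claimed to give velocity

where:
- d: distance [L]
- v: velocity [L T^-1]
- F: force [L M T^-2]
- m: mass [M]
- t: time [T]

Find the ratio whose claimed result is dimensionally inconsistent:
(A) d/v does not give acceleration

(A) d/v: [T] ≠ acceleration [L T^-2] ✗
(B) F/m: [L T^-2] = acceleration [L T^-2] ✓
(C) d/t: [L T^-1] = velocity [L T^-1] ✓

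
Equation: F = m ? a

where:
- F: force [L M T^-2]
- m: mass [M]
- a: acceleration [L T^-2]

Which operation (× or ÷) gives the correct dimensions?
multiplication (×): F = m × a

F [L M T^-2]; m [M]; a [L T^-2].
m × a → [L M T^-2] ✓
m ÷ a → [L^-1 M T^2] ✗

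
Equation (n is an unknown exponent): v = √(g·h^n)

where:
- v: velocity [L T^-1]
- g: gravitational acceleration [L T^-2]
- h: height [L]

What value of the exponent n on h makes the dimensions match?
n = 1

v has dimensions [L T^-1]; h has dimensions [L].
With n = 1: √(g·h^1) has dimensions [L T^-1], matching the LHS ✓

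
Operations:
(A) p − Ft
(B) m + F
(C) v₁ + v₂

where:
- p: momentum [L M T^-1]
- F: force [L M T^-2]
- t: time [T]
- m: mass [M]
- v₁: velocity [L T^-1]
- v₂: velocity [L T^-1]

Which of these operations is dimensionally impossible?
(B) m + F

(A) p − Ft: p [L M T^-1] and Ft [L M T^-1] — same dimensions ✓
(B) m + F: m [M] and F [L M T^-2] — different dimensions cannot be added/subtracted ✗
(C) v₁ + v₂: v₁ [L T^-1] and v₂ [L T^-1] — same dimensions ✓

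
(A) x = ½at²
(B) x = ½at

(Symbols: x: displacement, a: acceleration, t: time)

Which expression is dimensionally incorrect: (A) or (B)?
(B)

(A) x = ½at²: LHS [L], RHS [L] ✓
(B) x = ½at: LHS [L], RHS [L T^-1] ✗

Expression (B) x = ½at is dimensionally incorrect.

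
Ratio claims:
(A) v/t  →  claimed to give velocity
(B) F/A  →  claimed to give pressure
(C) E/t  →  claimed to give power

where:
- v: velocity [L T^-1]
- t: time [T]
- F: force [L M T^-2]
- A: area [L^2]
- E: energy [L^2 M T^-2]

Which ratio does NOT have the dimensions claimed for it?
(A) v/t does not give velocity

(A) v/t: [L T^-2] ≠ velocity [L T^-1] ✗
(B) F/A: [L^-1 M T^-2] = pressure [L^-1 M T^-2] ✓
(C) E/t: [L^2 M T^-3] = power [L^2 M T^-3] ✓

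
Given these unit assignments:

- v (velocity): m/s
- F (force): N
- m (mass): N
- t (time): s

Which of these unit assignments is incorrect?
m

The variable m (mass) should have units kg, not N.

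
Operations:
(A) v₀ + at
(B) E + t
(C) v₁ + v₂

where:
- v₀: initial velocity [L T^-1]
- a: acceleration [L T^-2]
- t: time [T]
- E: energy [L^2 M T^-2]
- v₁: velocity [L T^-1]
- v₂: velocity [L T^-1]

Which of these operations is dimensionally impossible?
(B) E + t

(A) v₀ + at: v₀ [L T^-1] and at [L T^-1] — same dimensions ✓
(B) E + t: E [L^2 M T^-2] and t [T] — different dimensions cannot be added/subtracted ✗
(C) v₁ + v₂: v₁ [L T^-1] and v₂ [L T^-1] — same dimensions ✓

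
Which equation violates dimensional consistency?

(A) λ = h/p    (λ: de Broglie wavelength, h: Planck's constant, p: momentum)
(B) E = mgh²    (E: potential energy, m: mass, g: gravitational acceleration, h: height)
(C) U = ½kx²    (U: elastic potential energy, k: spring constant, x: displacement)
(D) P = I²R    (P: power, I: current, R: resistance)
(B) E = mgh²

The equation (B) E = mgh² is dimensionally incorrect.

LHS (E): [L^2 M T^-2]
RHS (mgh²): [L^3 M T^-2] ✗

The dimensions do not match. The other three equations balance.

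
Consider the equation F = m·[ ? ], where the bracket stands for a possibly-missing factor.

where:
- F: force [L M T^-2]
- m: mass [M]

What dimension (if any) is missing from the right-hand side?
[L T^-2] — acceleration (e.g. a)

F has dimensions [L M T^-2]; m has dimensions [M].
The bracketed factor must supply [L M T^-2] / [M] = [L T^-2].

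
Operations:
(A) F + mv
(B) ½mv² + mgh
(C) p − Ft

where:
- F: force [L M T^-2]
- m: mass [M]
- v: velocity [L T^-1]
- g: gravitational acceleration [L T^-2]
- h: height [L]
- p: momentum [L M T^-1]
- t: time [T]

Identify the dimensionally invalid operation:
(A) F + mv

(A) F + mv: F [L M T^-2] and mv [L M T^-1] — different dimensions cannot be added/subtracted ✗
(B) ½mv² + mgh: ½mv² [L^2 M T^-2] and mgh [L^2 M T^-2] — same dimensions ✓
(C) p − Ft: p [L M T^-1] and Ft [L M T^-1] — same dimensions ✓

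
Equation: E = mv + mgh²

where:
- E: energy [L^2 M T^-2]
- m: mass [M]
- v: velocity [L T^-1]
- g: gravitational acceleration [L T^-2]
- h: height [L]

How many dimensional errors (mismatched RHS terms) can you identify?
2

LHS E: [L^2 M T^-2]
- mv: [L M T^-1] ✗
- mgh²: [L^3 M T^-2] ✗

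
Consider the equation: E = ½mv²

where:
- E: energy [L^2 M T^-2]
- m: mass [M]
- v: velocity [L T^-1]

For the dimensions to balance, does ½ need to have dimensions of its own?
No

E has dimensions [L^2 M T^-2] and mv² already has dimensions [L^2 M T^-2], so the equation balances without ½ contributing any dimensions. ½ is a pure (dimensionless) number; changing or removing it would not affect dimensional consistency.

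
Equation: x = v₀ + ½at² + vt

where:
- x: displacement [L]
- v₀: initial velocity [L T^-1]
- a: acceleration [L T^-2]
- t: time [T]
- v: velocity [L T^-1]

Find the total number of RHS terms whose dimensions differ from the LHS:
1

LHS x: [L]
- v₀: [L T^-1] ✗
- ½at²: [L] ✓
- vt: [L] ✓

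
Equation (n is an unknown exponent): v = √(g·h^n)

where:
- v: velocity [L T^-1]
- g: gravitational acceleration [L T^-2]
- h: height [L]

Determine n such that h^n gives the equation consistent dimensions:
n = 1

v has dimensions [L T^-1]; h has dimensions [L].
With n = 1: √(g·h^1) has dimensions [L T^-1], matching the LHS ✓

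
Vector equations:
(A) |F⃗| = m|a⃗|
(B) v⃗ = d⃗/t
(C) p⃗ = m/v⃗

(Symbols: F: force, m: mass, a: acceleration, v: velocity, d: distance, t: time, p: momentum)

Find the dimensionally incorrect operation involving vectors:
(C) p⃗ = m/v⃗

(A) |F⃗| = m|a⃗|: LHS [L M T^-2], RHS [L M T^-2] ✓ — magnitudes of vectors are scalars
(B) v⃗ = d⃗/t: LHS [L T^-1], RHS [L T^-1] ✓ — displacement (vector) divided by time (scalar)
(C) p⃗ = m/v⃗: LHS [L M T^-1], RHS [L^-1 M T] ✗ — momentum is mass times velocity; should be mv⃗ (and division by a vector is undefined)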